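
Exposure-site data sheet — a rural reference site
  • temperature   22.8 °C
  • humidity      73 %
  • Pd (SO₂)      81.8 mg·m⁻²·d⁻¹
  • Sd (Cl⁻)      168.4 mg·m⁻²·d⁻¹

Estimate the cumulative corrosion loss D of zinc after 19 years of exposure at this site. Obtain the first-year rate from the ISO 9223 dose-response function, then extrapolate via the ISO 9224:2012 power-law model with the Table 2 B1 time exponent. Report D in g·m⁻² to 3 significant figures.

zinc: f(T) = -0.071·(T−10) [T>10 °C] = -0.9088
  SO₂ term: 0.0129·81.8^0.44·exp(0.046·73-0.9088) = 1.037
  Sd branch = 0.0175·Sd^0.57·e^(0.008·RH+0.085·T) = 4.049 μm/a
  sum: 1.037 + 4.049 → r_corr = 5.086 μm/a
Power-law: D(19) = r_corr · 19^0.813
  D(19) = 5.086 × 19^0.813 = 5.086 × 10.96 = 55.72 μm
  Mass loss = 55.72 μm × 7.14 g/cm³ = 397.8 g·m⁻²

D(19) = 398 g·m⁻²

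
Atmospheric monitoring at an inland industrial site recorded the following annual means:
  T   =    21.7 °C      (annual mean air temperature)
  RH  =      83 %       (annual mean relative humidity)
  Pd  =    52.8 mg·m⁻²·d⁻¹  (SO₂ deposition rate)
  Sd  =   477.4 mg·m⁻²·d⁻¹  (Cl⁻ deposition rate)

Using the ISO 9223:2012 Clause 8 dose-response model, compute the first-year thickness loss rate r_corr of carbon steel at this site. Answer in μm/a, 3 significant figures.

carbon steel: T>10 °C ⇒ hinge -0.054·(21.7−10) = -0.6318
  Pd branch = 1.77·Pd^0.52·e^(0.02·RH+f) = 38.93 μm/a
  Cl⁻ term: 0.102·477.4^0.62·exp(0.033·83+0.04·21.7) = 172.2
  sum: 38.93 + 172.2 → r_corr = 211.1 μm/a

r_corr = 211 μm/a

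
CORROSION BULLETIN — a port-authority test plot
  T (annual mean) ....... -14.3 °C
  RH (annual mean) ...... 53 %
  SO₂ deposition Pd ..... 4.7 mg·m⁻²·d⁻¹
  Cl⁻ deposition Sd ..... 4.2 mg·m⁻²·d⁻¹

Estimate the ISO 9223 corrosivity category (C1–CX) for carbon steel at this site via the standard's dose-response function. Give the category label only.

carbon steel: f(T) = +0.150·(T−10) [T≤10 °C] = -3.6450
  sulphur-dioxide contribution → 0.2984 μm/a
  chloride contribution → 0.8057 μm/a
  ⇒ r_corr(carbon steel) = 1.104 μm/a
ISO 9223 Table 2 (carbon steel): 0 < 1.1 ≤ 1.3 μm/a ⇒ C1

C1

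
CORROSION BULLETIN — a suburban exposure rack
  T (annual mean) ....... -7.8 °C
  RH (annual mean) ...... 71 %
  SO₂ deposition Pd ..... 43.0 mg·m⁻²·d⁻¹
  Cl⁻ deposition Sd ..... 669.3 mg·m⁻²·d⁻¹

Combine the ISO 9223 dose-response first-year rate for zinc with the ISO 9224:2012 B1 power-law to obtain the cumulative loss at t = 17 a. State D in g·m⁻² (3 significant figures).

D(17) = 111 g·m⁻²

zinc: T≤10 °C ⇒ hinge +0.038·(-7.8−10) = -0.6764
  sulphur-dioxide contribution → 0.8994 μm/a
  chloride contribution → 0.6492 μm/a
  ⇒ r_corr(zinc) = 1.549 μm/a
Power-law: D(17) = r_corr · 17^0.813
  D(17) = 1.549 × 17^0.813 = 1.549 × 10.01 = 15.5 μm
  Mass loss = 15.5 μm × 7.14 g/cm³ = 110.7 g·m⁻²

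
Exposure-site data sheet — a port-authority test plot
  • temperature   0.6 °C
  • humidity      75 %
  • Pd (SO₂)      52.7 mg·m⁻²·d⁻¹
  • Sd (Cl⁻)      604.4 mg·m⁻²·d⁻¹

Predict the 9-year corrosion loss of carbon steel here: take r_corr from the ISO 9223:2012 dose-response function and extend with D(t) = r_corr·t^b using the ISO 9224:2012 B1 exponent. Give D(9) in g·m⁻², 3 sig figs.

carbon steel: f(T) = +0.150·(T−10) [T≤10 °C] = -1.4100
  SO₂ term: 1.77·52.7^0.52·exp(0.02·75-1.4100) = 15.22
  Sd branch = 0.102·Sd^0.62·e^(0.033·RH+0.04·T) = 65.81 μm/a
  r_corr = 15.22 + 65.81 = 81.03 μm/a
Long-term exponent b (ISO 9224 Table 2, B1) = 0.523
  D(9) = 81.03 × 9^0.523 = 81.03 × 3.156 = 255.7 μm
  Mass loss = 255.7 μm × 7.85 g/cm³ = 2007 g·m⁻²

D(9) = 2.01e+03 g·m⁻²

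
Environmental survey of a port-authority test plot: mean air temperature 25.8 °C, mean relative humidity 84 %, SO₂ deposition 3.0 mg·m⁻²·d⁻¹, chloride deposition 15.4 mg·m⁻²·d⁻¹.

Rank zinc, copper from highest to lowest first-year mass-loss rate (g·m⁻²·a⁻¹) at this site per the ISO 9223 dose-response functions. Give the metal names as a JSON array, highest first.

zinc: f(T) = -0.071·(T−10) [T>10 °C] = -1.1218
  Pd branch = 0.0129·Pd^0.44·e^(0.046·RH+f) = 0.3247 μm/a
  Cl⁻ term: 0.0175·15.4^0.57·exp(0.008·84+0.085·25.8) = 1.459
  r_corr = 0.3247 + 1.459 = 1.784 μm/a
  mass loss = 1.784 μm/a × 7.14 g/cm³ = 12.74 g·m⁻²·a⁻¹
copper: temperature factor f = -0.080·(15.8) = -1.2640
  SO₂ term: 0.0053·3.0^0.26·exp(0.059·84-1.2640) = 0.283
  Sd branch = 0.01025·Sd^0.27·e^(0.036·RH+0.049·T) = 1.562 μm/a
  sum: 0.283 + 1.562 → r_corr = 1.845 μm/a
  mass loss = 1.845 μm/a × 8.96 g/cm³ = 16.53 g·m⁻²·a⁻¹
Ordering by g·m⁻²·a⁻¹: copper (16.5) > zinc (12.7)

["copper", "zinc"]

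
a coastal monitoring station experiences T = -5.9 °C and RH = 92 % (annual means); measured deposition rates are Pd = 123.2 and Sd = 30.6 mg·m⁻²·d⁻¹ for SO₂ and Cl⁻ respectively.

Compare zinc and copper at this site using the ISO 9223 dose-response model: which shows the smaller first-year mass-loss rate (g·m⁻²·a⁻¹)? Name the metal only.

copper

zinc: T≤10 °C ⇒ hinge +0.038·(-5.9−10) = -0.6042
  SO₂ term: 0.0129·123.2^0.44·exp(0.046·92-0.6042) = 4.036
  Sd branch = 0.0175·Sd^0.57·e^(0.008·RH+0.085·T) = 0.1555 μm/a
  r_corr = 4.036 + 0.1555 = 4.192 μm/a
  mass loss = 4.192 μm/a × 7.14 g/cm³ = 29.93 g·m⁻²·a⁻¹
copper: temperature factor f = +0.126·(-15.9) = -2.0034
  SO₂ term: 0.0053·123.2^0.26·exp(0.059·92-2.0034) = 0.569
  Cl⁻ term: 0.01025·30.6^0.27·exp(0.036·92+0.049·-5.9) = 0.5305
  r_corr = 0.569 + 0.5305 = 1.1 μm/a
  mass loss = 1.1 μm/a × 8.96 g/cm³ = 9.852 g·m⁻²·a⁻¹
Ordering by g·m⁻²·a⁻¹: zinc (29.9) > copper (9.85)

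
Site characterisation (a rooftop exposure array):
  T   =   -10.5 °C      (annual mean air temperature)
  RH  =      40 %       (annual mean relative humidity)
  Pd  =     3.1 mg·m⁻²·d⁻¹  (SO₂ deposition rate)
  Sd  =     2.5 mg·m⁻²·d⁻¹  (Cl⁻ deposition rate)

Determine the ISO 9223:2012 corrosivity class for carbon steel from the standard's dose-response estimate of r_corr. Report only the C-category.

carbon steel: f(T) = +0.150·(T−10) [T≤10 °C] = -3.0750
  SO₂ term: 1.77·3.1^0.52·exp(0.02·40-3.0750) = 0.3277
  Sd branch = 0.102·Sd^0.62·e^(0.033·RH+0.04·T) = 0.4428 μm/a
  r_corr = 0.3277 + 0.4428 = 0.7705 μm/a
ISO 9223 Table 2 (carbon steel): 0 < 0.77 ≤ 1.3 μm/a ⇒ C1

C1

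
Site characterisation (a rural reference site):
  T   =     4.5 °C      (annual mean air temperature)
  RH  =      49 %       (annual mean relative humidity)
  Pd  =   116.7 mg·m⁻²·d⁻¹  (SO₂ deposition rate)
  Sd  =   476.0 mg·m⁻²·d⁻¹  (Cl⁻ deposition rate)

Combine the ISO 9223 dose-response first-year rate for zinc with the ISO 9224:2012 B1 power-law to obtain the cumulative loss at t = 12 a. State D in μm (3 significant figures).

D(12) = 15.7 μm

zinc: T≤10 °C ⇒ hinge +0.038·(4.5−10) = -0.2090
  sulphur-dioxide contribution → 0.8095 μm/a
  chloride contribution → 1.275 μm/a
  total first-year rate 2.085 μm/a
Power-law: D(12) = r_corr · 12^0.813
  D(12) = 2.085 × 12^0.813 = 2.085 × 7.54 = 15.72 μm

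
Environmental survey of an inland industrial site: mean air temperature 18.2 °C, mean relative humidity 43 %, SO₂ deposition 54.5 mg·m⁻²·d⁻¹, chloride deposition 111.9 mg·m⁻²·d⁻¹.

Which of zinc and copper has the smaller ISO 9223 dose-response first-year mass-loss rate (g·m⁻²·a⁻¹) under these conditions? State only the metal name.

copper

zinc: T>10 °C ⇒ hinge -0.071·(18.2−10) = -0.5822
  sulphur-dioxide contribution → 0.3025 μm/a
  chloride contribution → 1.707 μm/a
  ⇒ r_corr(zinc) = 2.009 μm/a
  mass loss = 2.009 μm/a × 7.14 g/cm³ = 14.35 g·m⁻²·a⁻¹
copper: temperature factor f = -0.080·(8.2) = -0.6560
  sulphur-dioxide contribution → 0.09832 μm/a
  chloride contribution → 0.4202 μm/a
  ⇒ r_corr(copper) = 0.5186 μm/a
  mass loss = 0.5186 μm/a × 8.96 g/cm³ = 4.646 g·m⁻²·a⁻¹
Ordering by g·m⁻²·a⁻¹: zinc (14.3) > copper (4.65)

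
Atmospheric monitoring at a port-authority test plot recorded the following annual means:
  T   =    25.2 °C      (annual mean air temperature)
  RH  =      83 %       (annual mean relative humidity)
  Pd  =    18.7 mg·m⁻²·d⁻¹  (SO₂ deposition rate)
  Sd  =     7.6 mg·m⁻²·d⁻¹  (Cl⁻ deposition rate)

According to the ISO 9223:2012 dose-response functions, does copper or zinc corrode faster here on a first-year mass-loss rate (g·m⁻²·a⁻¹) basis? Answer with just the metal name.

copper: T>10 °C ⇒ hinge -0.080·(25.2−10) = -1.2160
  Pd branch = 0.0053·Pd^0.26·e^(0.059·RH+f) = 0.4504 μm/a
  Cl⁻ term: 0.01025·7.6^0.27·exp(0.036·83+0.049·25.2) = 1.209
  r_corr = 0.4504 + 1.209 = 1.66 μm/a
  mass loss = 1.66 μm/a × 8.96 g/cm³ = 14.87 g·m⁻²·a⁻¹
zinc: temperature factor f = -0.071·(15.2) = -1.0792
  SO₂ term: 0.0129·18.7^0.44·exp(0.046·83-1.0792) = 0.7238
  Cl⁻ term: 0.0175·7.6^0.57·exp(0.008·83+0.085·25.2) = 0.9199
  sum: 0.7238 + 0.9199 → r_corr = 1.644 μm/a
  mass loss = 1.644 μm/a × 7.14 g/cm³ = 11.74 g·m⁻²·a⁻¹
Ordering by g·m⁻²·a⁻¹: copper (14.9) > zinc (11.7)

copper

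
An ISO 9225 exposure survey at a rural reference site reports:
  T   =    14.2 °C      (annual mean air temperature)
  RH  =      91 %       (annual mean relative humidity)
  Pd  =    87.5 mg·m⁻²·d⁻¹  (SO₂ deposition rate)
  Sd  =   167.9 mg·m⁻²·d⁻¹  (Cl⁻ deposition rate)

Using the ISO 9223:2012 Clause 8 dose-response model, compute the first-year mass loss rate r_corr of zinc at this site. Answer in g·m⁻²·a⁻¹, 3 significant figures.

zinc: f(T) = -0.071·(T−10) [T>10 °C] = -0.2982
  sulphur-dioxide contribution → 4.503 μm/a
  chloride contribution → 2.247 μm/a
  ⇒ r_corr(zinc) = 6.751 μm/a
Convert to mass loss: 6.751 μm/a × 7.14 g/cm³ = 48.2 g·m⁻²·a⁻¹

r_corr = 48.2 g·m⁻²·a⁻¹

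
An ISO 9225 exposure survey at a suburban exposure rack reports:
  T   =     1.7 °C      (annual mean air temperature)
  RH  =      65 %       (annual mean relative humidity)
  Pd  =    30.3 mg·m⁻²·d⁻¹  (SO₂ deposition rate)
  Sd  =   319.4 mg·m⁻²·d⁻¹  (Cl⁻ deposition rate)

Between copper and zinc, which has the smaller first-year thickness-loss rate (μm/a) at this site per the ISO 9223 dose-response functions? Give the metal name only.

copper: f(T) = +0.126·(T−10) [T≤10 °C] = -1.0458
  sulphur-dioxide contribution → 0.2093 μm/a
  chloride contribution → 0.5487 μm/a
  total first-year rate 0.758 μm/a
zinc: T≤10 °C ⇒ hinge +0.038·(1.7−10) = -0.3154
  sulphur-dioxide contribution → 0.8394 μm/a
  chloride contribution → 0.9101 μm/a
  ⇒ r_corr(zinc) = 1.75 μm/a
Ordering by μm/a: zinc (1.75) > copper (0.758)

copper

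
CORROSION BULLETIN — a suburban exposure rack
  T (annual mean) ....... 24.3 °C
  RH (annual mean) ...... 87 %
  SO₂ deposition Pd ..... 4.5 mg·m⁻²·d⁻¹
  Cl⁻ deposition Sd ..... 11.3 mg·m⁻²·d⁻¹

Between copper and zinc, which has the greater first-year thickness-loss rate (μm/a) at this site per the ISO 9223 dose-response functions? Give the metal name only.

copper: temperature factor f = -0.080·(14.3) = -1.1440
  Pd branch = 0.0053·Pd^0.26·e^(0.059·RH+f) = 0.4232 μm/a
  Cl⁻ term: 0.01025·11.3^0.27·exp(0.036·87+0.049·24.3) = 1.487
  sum: 0.4232 + 1.487 → r_corr = 1.91 μm/a
zinc: f(T) = -0.071·(T−10) [T>10 °C] = -1.0153
  SO₂ term: 0.0129·4.5^0.44·exp(0.046·87-1.0153) = 0.4956
  Cl⁻ term: 0.0175·11.3^0.57·exp(0.008·87+0.085·24.3) = 1.103
  r_corr = 0.4956 + 1.103 = 1.599 μm/a
Ordering by μm/a: copper (1.91) > zinc (1.6)

copper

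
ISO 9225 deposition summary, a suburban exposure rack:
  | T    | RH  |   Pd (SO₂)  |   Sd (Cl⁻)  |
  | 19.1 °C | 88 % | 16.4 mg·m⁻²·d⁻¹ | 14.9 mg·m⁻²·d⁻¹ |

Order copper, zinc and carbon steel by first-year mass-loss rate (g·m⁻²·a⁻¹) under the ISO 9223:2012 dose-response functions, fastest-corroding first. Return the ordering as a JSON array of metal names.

["carbon steel", "copper", "zinc"]

copper: f(T) = -0.080·(T−10) [T>10 °C] = -0.7280
  sulphur-dioxide contribution → 0.9524 μm/a
  chloride contribution → 1.288 μm/a
  total first-year rate 2.24 μm/a
  mass loss = 2.24 μm/a × 8.96 g/cm³ = 20.07 g·m⁻²·a⁻¹
zinc: temperature factor f = -0.071·(9.1) = -0.6461
  sulphur-dioxide contribution → 1.326 μm/a
  chloride contribution → 0.8367 μm/a
  total first-year rate 2.163 μm/a
  mass loss = 2.163 μm/a × 7.14 g/cm³ = 15.44 g·m⁻²·a⁻¹
carbon steel: f(T) = -0.054·(T−10) [T>10 °C] = -0.4914
  sulphur-dioxide contribution → 26.95 μm/a
  chloride contribution → 21.33 μm/a
  total first-year rate 48.28 μm/a
  mass loss = 48.28 μm/a × 7.85 g/cm³ = 379 g·m⁻²·a⁻¹
Ordering by g·m⁻²·a⁻¹: carbon steel (379) > copper (20.1) > zinc (15.4)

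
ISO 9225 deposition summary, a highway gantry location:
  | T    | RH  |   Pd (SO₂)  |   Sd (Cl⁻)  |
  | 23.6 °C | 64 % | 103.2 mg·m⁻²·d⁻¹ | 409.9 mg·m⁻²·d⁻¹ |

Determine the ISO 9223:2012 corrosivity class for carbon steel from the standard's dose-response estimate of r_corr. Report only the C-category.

carbon steel: f(T) = -0.054·(T−10) [T>10 °C] = -0.7344
  sulphur-dioxide contribution → 34.04 μm/a
  chloride contribution → 90.3 μm/a
  ⇒ r_corr(carbon steel) = 124.3 μm/a
124 μm/a falls in (80, 200] for carbon steel → category C5

C5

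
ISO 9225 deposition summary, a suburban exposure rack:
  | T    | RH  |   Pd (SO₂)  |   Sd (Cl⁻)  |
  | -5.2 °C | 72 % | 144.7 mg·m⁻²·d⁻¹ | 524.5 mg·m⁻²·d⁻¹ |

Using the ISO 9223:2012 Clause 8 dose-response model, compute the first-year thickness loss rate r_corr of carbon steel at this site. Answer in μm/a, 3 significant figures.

r_corr = 53.4 μm/a

carbon steel: T≤10 °C ⇒ hinge +0.150·(-5.2−10) = -2.2800
  sulphur-dioxide contribution → 10.15 μm/a
  chloride contribution → 43.29 μm/a
  ⇒ r_corr(carbon steel) = 53.44 μm/a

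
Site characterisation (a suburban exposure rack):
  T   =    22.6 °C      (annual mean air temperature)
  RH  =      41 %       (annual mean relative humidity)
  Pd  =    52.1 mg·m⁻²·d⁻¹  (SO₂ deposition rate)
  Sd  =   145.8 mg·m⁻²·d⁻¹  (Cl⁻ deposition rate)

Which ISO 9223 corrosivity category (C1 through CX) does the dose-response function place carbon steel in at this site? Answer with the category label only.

C3

carbon steel: f(T) = -0.054·(T−10) [T>10 °C] = -0.6804
  sulphur-dioxide contribution → 15.9 μm/a
  chloride contribution → 21.4 μm/a
  total first-year rate 37.29 μm/a
37.3 μm/a falls in (25, 50] for carbon steel → category C3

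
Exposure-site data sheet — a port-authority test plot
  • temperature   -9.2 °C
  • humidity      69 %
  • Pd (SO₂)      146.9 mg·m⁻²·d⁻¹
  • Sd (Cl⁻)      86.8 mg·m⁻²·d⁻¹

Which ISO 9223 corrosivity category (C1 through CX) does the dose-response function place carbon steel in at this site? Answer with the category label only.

carbon steel: T≤10 °C ⇒ hinge +0.150·(-9.2−10) = -2.8800
  SO₂ term: 1.77·146.9^0.52·exp(0.02·69-2.8800) = 5.289
  Sd branch = 0.102·Sd^0.62·e^(0.033·RH+0.04·T) = 10.95 μm/a
  r_corr = 5.289 + 10.95 = 16.24 μm/a
16.2 μm/a falls in (1.3, 25] for carbon steel → category C2

C2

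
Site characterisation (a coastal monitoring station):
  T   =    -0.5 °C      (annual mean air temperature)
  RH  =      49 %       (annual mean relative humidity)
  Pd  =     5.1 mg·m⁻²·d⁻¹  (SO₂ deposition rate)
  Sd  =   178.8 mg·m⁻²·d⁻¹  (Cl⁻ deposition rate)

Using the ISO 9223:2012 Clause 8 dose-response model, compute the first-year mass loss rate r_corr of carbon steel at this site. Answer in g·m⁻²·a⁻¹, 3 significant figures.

carbon steel: f(T) = +0.150·(T−10) [T≤10 °C] = -1.5750
  sulphur-dioxide contribution → 2.278 μm/a
  chloride contribution → 12.55 μm/a
  ⇒ r_corr(carbon steel) = 14.83 μm/a
Convert to mass loss: 14.83 μm/a × 7.85 g/cm³ = 116.4 g·m⁻²·a⁻¹

r_corr = 116 g·m⁻²·a⁻¹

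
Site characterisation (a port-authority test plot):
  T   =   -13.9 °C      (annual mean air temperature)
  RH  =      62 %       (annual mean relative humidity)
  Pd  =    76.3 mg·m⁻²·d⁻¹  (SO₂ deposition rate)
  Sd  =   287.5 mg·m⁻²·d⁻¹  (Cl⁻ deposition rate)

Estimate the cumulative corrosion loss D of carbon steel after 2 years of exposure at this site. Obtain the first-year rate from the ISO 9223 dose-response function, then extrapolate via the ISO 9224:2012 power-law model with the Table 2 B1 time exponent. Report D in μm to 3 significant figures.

D(2) = 24.1 μm

carbon steel: T≤10 °C ⇒ hinge +0.150·(-13.9−10) = -3.5850
  sulphur-dioxide contribution → 1.616 μm/a
  chloride contribution → 15.14 μm/a
  total first-year rate 16.75 μm/a
ISO 9224: D(t) = r_corr · t^b with b = 0.523 (carbon steel, B1)
  D(2) = 16.75 × 2^0.523 = 16.75 × 1.437 = 24.07 μm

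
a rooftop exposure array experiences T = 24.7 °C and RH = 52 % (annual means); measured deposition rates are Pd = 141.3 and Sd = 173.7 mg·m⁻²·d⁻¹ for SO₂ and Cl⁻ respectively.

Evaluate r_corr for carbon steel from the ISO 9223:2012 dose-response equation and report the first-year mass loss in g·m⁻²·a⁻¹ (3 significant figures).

carbon steel: f(T) = -0.054·(T−10) [T>10 °C] = -0.7938
  SO₂ term: 1.77·141.3^0.52·exp(0.02·52-0.7938) = 29.71
  Sd branch = 0.102·Sd^0.62·e^(0.033·RH+0.04·T) = 37.29 μm/a
  sum: 29.71 + 37.29 → r_corr = 67.01 μm/a
Convert to mass loss: 67.01 μm/a × 7.85 g/cm³ = 526 g·m⁻²·a⁻¹

r_corr = 526 g·m⁻²·a⁻¹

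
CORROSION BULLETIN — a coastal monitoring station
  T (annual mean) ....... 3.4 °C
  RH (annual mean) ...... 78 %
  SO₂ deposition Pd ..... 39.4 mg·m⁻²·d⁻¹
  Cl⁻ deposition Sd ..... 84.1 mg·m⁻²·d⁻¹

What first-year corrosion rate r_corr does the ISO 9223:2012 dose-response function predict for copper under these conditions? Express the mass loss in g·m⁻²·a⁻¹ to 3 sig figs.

copper: f(T) = +0.126·(T−10) [T≤10 °C] = -0.8316
  sulphur-dioxide contribution → 0.5978 μm/a
  chloride contribution → 0.6642 μm/a
  total first-year rate 1.262 μm/a
Convert to mass loss: 1.262 μm/a × 8.96 g/cm³ = 11.31 g·m⁻²·a⁻¹

r_corr = 11.3 g·m⁻²·a⁻¹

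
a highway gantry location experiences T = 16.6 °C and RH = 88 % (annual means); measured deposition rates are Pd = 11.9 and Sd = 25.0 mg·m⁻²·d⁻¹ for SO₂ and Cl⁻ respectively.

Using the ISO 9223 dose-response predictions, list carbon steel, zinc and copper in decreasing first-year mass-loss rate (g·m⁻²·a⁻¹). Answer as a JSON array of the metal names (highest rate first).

carbon steel: temperature factor f = -0.054·(6.6) = -0.3564
  Pd branch = 1.77·Pd^0.52·e^(0.02·RH+f) = 26.11 μm/a
  Sd branch = 0.102·Sd^0.62·e^(0.033·RH+0.04·T) = 26.6 μm/a
  r_corr = 26.11 + 26.6 = 52.71 μm/a
  mass loss = 52.71 μm/a × 7.85 g/cm³ = 413.8 g·m⁻²·a⁻¹
zinc: f(T) = -0.071·(T−10) [T>10 °C] = -0.4686
  Pd branch = 0.0129·Pd^0.44·e^(0.046·RH+f) = 1.375 μm/a
  Sd branch = 0.0175·Sd^0.57·e^(0.008·RH+0.085·T) = 0.9087 μm/a
  r_corr = 1.375 + 0.9087 = 2.284 μm/a
  mass loss = 2.284 μm/a × 7.14 g/cm³ = 16.31 g·m⁻²·a⁻¹
copper: T>10 °C ⇒ hinge -0.080·(16.6−10) = -0.5280
  SO₂ term: 0.0053·11.9^0.26·exp(0.059·88-0.5280) = 1.07
  Cl⁻ term: 0.01025·25.0^0.27·exp(0.036·88+0.049·16.6) = 1.31
  sum: 1.07 + 1.31 → r_corr = 2.38 μm/a
  mass loss = 2.38 μm/a × 8.96 g/cm³ = 21.33 g·m⁻²·a⁻¹
Ordering by g·m⁻²·a⁻¹: carbon steel (414) > copper (21.3) > zinc (16.3)

["carbon steel", "copper", "zinc"]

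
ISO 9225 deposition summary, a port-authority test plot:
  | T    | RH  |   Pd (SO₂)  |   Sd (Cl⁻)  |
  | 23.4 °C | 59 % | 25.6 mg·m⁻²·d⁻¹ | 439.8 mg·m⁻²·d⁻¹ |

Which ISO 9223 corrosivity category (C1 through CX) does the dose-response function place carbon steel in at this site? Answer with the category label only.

C5

carbon steel: f(T) = -0.054·(T−10) [T>10 °C] = -0.7236
  sulphur-dioxide contribution → 15.08 μm/a
  chloride contribution → 79.34 μm/a
  total first-year rate 94.42 μm/a
94.4 μm/a falls in (80, 200] for carbon steel → category C5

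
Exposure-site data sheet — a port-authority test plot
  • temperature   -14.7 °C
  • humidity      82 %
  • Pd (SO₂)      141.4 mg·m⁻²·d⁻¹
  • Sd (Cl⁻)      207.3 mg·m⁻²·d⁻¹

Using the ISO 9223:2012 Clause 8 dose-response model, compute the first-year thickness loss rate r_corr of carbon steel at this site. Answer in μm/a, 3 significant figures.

r_corr = 26.1 μm/a

carbon steel: f(T) = +0.150·(T−10) [T≤10 °C] = -3.7050
  SO₂ term: 1.77·141.4^0.52·exp(0.02·82-3.7050) = 2.947
  Sd branch = 0.102·Sd^0.62·e^(0.033·RH+0.04·T) = 23.16 μm/a
  r_corr = 2.947 + 23.16 = 26.11 μm/a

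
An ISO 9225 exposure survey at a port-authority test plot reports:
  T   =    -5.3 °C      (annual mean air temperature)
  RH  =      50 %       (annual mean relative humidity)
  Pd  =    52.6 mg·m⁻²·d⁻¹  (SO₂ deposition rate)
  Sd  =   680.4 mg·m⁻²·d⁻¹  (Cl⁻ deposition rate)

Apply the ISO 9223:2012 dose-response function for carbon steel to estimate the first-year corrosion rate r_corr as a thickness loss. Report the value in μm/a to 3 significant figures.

r_corr = 28.3 μm/a

carbon steel: temperature factor f = +0.150·(-15.3) = -2.2950
  SO₂ term: 1.77·52.6^0.52·exp(0.02·50-2.2950) = 3.806
  Sd branch = 0.102·Sd^0.62·e^(0.033·RH+0.04·T) = 24.51 μm/a
  sum: 3.806 + 24.51 → r_corr = 28.32 μm/a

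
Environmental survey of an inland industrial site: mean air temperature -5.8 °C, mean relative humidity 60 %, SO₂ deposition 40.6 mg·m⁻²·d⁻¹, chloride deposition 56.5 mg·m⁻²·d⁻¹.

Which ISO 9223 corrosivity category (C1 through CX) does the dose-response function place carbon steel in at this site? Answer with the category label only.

carbon steel: T≤10 °C ⇒ hinge +0.150·(-5.8−10) = -2.3700
  sulphur-dioxide contribution → 3.769 μm/a
  chloride contribution → 7.145 μm/a
  ⇒ r_corr(carbon steel) = 10.91 μm/a
10.9 μm/a falls in (1.3, 25] for carbon steel → category C2

C2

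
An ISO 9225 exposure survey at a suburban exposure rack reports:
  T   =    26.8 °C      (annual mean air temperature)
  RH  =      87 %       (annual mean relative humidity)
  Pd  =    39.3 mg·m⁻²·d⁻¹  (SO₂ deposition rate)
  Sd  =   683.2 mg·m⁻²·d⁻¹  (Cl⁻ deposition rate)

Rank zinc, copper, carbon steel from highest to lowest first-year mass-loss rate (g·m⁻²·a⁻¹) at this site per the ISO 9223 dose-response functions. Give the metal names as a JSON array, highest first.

["carbon steel", "zinc", "copper"]

zinc: temperature factor f = -0.071·(16.8) = -1.1928
  Pd branch = 0.0129·Pd^0.44·e^(0.046·RH+f) = 1.077 μm/a
  Sd branch = 0.0175·Sd^0.57·e^(0.008·RH+0.085·T) = 14.14 μm/a
  r_corr = 1.077 + 14.14 = 15.21 μm/a
  mass loss = 15.21 μm/a × 7.14 g/cm³ = 108.6 g·m⁻²·a⁻¹
copper: T>10 °C ⇒ hinge -0.080·(26.8−10) = -1.3440
  Pd branch = 0.0053·Pd^0.26·e^(0.059·RH+f) = 0.6086 μm/a
  Sd branch = 0.01025·Sd^0.27·e^(0.036·RH+0.049·T) = 5.088 μm/a
  sum: 0.6086 + 5.088 → r_corr = 5.697 μm/a
  mass loss = 5.697 μm/a × 8.96 g/cm³ = 51.05 g·m⁻²·a⁻¹
carbon steel: temperature factor f = -0.054·(16.8) = -0.9072
  SO₂ term: 1.77·39.3^0.52·exp(0.02·87-0.9072) = 27.46
  Cl⁻ term: 0.102·683.2^0.62·exp(0.033·87+0.04·26.8) = 300.9
  sum: 27.46 + 300.9 → r_corr = 328.4 μm/a
  mass loss = 328.4 μm/a × 7.85 g/cm³ = 2578 g·m⁻²·a⁻¹
Ordering by g·m⁻²·a⁻¹: carbon steel (2580) > zinc (109) > copper (51)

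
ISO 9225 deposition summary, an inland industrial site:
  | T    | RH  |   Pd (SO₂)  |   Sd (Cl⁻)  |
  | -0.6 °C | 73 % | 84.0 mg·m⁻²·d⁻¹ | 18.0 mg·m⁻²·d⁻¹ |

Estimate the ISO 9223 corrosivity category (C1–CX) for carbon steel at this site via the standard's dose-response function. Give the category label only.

carbon steel: f(T) = +0.150·(T−10) [T≤10 °C] = -1.5900
  sulphur-dioxide contribution → 15.56 μm/a
  chloride contribution → 6.648 μm/a
  ⇒ r_corr(carbon steel) = 22.21 μm/a
Category bounds: 1.3…25 μm/a bracket r_corr ⇒ C2

C2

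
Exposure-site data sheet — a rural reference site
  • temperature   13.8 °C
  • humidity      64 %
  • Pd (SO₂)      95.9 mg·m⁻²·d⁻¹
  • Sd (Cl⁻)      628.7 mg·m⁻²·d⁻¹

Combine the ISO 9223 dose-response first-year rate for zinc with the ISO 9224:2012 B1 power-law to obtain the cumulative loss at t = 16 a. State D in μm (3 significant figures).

D(16) = 48.7 μm

zinc: temperature factor f = -0.071·(3.8) = -0.2698
  sulphur-dioxide contribution → 1.393 μm/a
  chloride contribution → 3.715 μm/a
  total first-year rate 5.108 μm/a
ISO 9224: D(t) = r_corr · t^b with b = 0.813 (zinc, B1)
  D(16) = 5.108 × 16^0.813 = 5.108 × 9.527 = 48.66 μm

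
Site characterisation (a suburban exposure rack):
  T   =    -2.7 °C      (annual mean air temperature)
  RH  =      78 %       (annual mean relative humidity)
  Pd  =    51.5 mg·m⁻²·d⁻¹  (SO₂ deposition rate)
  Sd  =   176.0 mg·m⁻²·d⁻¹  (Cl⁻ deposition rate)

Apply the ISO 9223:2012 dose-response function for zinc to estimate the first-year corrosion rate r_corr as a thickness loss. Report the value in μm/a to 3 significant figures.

zinc: temperature factor f = +0.038·(-12.7) = -0.4826
  SO₂ term: 0.0129·51.5^0.44·exp(0.046·78-0.4826) = 1.631
  Cl⁻ term: 0.0175·176.0^0.57·exp(0.008·78+0.085·-2.7) = 0.4947
  r_corr = 1.631 + 0.4947 = 2.126 μm/a

r_corr = 2.13 μm/a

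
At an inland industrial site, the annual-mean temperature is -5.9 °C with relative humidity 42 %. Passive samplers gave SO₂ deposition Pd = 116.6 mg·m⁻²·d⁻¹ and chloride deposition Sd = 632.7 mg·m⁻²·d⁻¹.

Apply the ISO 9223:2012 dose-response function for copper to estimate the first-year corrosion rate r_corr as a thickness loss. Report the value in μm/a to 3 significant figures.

r_corr = 0.228 μm/a

copper: temperature factor f = +0.126·(-15.9) = -2.0034
  SO₂ term: 0.0053·116.6^0.26·exp(0.059·42-2.0034) = 0.02936
  Sd branch = 0.01025·Sd^0.27·e^(0.036·RH+0.049·T) = 0.1987 μm/a
  r_corr = 0.02936 + 0.1987 = 0.228 μm/a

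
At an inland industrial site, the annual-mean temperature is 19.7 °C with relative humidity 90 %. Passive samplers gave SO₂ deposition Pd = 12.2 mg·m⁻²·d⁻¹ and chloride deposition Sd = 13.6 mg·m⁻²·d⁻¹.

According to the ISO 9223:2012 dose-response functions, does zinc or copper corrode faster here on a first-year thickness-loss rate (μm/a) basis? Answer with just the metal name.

copper

zinc: temperature factor f = -0.071·(9.7) = -0.6887
  sulphur-dioxide contribution → 1.223 μm/a
  chloride contribution → 0.8493 μm/a
  total first-year rate 2.072 μm/a
copper: f(T) = -0.080·(T−10) [T>10 °C] = -0.7760
  sulphur-dioxide contribution → 0.9458 μm/a
  chloride contribution → 1.39 μm/a
  total first-year rate 2.336 μm/a
Ordering by μm/a: copper (2.34) > zinc (2.07)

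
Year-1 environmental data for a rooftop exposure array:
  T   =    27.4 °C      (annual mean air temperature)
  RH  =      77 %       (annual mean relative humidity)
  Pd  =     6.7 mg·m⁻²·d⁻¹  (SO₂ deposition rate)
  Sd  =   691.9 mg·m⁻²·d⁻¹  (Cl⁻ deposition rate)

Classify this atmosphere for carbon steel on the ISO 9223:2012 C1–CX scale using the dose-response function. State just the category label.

carbon steel: T>10 °C ⇒ hinge -0.054·(27.4−10) = -0.9396
  sulphur-dioxide contribution → 8.675 μm/a
  chloride contribution → 223.3 μm/a
  total first-year rate 232 μm/a
Category bounds: 200…700 μm/a bracket r_corr ⇒ CX

CX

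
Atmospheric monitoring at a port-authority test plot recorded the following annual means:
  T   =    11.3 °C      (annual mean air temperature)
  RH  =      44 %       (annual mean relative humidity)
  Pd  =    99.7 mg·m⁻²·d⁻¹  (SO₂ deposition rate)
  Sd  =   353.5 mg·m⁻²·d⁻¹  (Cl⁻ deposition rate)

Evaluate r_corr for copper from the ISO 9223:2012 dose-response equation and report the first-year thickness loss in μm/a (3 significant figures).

r_corr = 0.636 μm/a

copper: temperature factor f = -0.080·(1.3) = -0.1040
  sulphur-dioxide contribution → 0.2119 μm/a
  chloride contribution → 0.4238 μm/a
  total first-year rate 0.6358 μm/a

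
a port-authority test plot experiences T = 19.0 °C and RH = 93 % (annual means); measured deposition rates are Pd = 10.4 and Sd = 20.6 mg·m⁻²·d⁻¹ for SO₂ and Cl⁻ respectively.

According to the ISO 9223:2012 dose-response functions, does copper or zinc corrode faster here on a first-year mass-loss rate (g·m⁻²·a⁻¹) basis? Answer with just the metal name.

copper: temperature factor f = -0.080·(9.0) = -0.7200
  sulphur-dioxide contribution → 1.145 μm/a
  chloride contribution → 1.674 μm/a
  total first-year rate 2.82 μm/a
  mass loss = 2.82 μm/a × 8.96 g/cm³ = 25.26 g·m⁻²·a⁻¹
zinc: T>10 °C ⇒ hinge -0.071·(19.0−10) = -0.6390
  sulphur-dioxide contribution → 1.376 μm/a
  chloride contribution → 1.039 μm/a
  ⇒ r_corr(zinc) = 2.414 μm/a
  mass loss = 2.414 μm/a × 7.14 g/cm³ = 17.24 g·m⁻²·a⁻¹
Ordering by g·m⁻²·a⁻¹: copper (25.3) > zinc (17.2)

copper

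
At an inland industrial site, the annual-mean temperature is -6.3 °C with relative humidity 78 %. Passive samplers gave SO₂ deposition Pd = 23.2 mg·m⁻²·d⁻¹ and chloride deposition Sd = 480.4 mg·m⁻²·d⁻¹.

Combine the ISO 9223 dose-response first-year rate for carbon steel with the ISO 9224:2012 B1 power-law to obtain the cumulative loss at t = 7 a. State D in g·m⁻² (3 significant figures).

carbon steel: T≤10 °C ⇒ hinge +0.150·(-6.3−10) = -2.4450
  Pd branch = 1.77·Pd^0.52·e^(0.02·RH+f) = 3.747 μm/a
  Cl⁻ term: 0.102·480.4^0.62·exp(0.033·78+0.04·-6.3) = 47.82
  sum: 3.747 + 47.82 → r_corr = 51.57 μm/a
Power-law: D(7) = r_corr · 7^0.523
  D(7) = 51.57 × 7^0.523 = 51.57 × 2.767 = 142.7 μm
  Mass loss = 142.7 μm × 7.85 g/cm³ = 1120 g·m⁻²

D(7) = 1.12e+03 g·m⁻²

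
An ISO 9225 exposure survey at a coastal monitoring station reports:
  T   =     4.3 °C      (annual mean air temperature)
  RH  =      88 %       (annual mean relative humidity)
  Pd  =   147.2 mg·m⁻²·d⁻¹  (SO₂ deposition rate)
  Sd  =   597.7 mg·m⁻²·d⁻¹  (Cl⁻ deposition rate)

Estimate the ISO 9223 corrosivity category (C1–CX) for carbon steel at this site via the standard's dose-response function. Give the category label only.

C5

carbon steel: temperature factor f = +0.150·(-5.7) = -0.8550
  sulphur-dioxide contribution → 58.66 μm/a
  chloride contribution → 116.4 μm/a
  total first-year rate 175 μm/a
175 μm/a falls in (80, 200] for carbon steel → category C5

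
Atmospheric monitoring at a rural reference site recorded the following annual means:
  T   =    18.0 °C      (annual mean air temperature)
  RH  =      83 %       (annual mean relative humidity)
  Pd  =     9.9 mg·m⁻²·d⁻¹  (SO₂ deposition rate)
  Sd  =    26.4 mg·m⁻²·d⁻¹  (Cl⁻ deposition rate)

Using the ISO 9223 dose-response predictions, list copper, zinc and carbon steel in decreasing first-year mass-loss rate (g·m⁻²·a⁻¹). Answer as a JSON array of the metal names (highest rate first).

copper: T>10 °C ⇒ hinge -0.080·(18.0−10) = -0.6400
  Pd branch = 0.0053·Pd^0.26·e^(0.059·RH+f) = 0.6791 μm/a
  Cl⁻ term: 0.01025·26.4^0.27·exp(0.036·83+0.049·18.0) = 1.189
  r_corr = 0.6791 + 1.189 = 1.868 μm/a
  mass loss = 1.868 μm/a × 8.96 g/cm³ = 16.74 g·m⁻²·a⁻¹
zinc: temperature factor f = -0.071·(8.0) = -0.5680
  Pd branch = 0.0129·Pd^0.44·e^(0.046·RH+f) = 0.9123 μm/a
  Sd branch = 0.0175·Sd^0.57·e^(0.008·RH+0.085·T) = 1.014 μm/a
  sum: 0.9123 + 1.014 → r_corr = 1.927 μm/a
  mass loss = 1.927 μm/a × 7.14 g/cm³ = 13.76 g·m⁻²·a⁻¹
carbon steel: T>10 °C ⇒ hinge -0.054·(18.0−10) = -0.4320
  SO₂ term: 1.77·9.9^0.52·exp(0.02·83-0.4320) = 19.91
  Cl⁻ term: 0.102·26.4^0.62·exp(0.033·83+0.04·18.0) = 24.67
  sum: 19.91 + 24.67 → r_corr = 44.58 μm/a
  mass loss = 44.58 μm/a × 7.85 g/cm³ = 350 g·m⁻²·a⁻¹
Ordering by g·m⁻²·a⁻¹: carbon steel (350) > copper (16.7) > zinc (13.8)

["carbon steel", "copper", "zinc"]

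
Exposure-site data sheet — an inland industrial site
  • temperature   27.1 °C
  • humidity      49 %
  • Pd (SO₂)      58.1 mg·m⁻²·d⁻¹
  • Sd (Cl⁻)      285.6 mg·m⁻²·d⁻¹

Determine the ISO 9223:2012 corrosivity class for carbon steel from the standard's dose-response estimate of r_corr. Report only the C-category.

carbon steel: f(T) = -0.054·(T−10) [T>10 °C] = -0.9234
  sulphur-dioxide contribution → 15.49 μm/a
  chloride contribution → 50.61 μm/a
  ⇒ r_corr(carbon steel) = 66.09 μm/a
66.1 μm/a falls in (50, 80] for carbon steel → category C4

C4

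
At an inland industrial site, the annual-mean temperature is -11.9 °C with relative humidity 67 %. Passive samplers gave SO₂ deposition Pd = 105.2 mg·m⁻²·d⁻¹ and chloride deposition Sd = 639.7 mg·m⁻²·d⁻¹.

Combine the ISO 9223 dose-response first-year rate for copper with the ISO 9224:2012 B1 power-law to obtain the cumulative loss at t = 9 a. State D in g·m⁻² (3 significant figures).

D(9) = 16.4 g·m⁻²

copper: T≤10 °C ⇒ hinge +0.126·(-11.9−10) = -2.7594
  SO₂ term: 0.0053·105.2^0.26·exp(0.059·67-2.7594) = 0.05866
  Cl⁻ term: 0.01025·639.7^0.27·exp(0.036·67+0.049·-11.9) = 0.3653
  sum: 0.05866 + 0.3653 → r_corr = 0.4239 μm/a
Long-term exponent b (ISO 9224 Table 2, B1) = 0.667
  D(9) = 0.4239 × 9^0.667 = 0.4239 × 4.33 = 1.836 μm
  Mass loss = 1.836 μm × 8.96 g/cm³ = 16.45 g·m⁻²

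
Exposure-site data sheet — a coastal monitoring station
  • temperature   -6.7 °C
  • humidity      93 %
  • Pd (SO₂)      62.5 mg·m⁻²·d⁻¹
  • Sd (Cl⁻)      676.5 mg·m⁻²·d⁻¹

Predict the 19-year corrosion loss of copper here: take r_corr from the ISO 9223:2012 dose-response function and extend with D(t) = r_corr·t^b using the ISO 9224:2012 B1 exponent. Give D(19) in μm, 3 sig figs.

D(19) = 12.0 μm

copper: f(T) = +0.126·(T−10) [T≤10 °C] = -2.1042
  SO₂ term: 0.0053·62.5^0.26·exp(0.059·93-2.1042) = 0.4574
  Cl⁻ term: 0.01025·676.5^0.27·exp(0.036·93+0.049·-6.7) = 1.22
  r_corr = 0.4574 + 1.22 = 1.677 μm/a
Long-term exponent b (ISO 9224 Table 2, B1) = 0.667
  D(19) = 1.677 × 19^0.667 = 1.677 × 7.127 = 11.96 μm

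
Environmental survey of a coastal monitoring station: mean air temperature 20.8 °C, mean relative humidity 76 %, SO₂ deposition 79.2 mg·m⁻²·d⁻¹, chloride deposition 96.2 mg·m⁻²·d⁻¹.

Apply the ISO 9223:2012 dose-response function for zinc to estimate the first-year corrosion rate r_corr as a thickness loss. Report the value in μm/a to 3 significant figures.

r_corr = 3.90 μm/a

zinc: T>10 °C ⇒ hinge -0.071·(20.8−10) = -0.7668
  SO₂ term: 0.0129·79.2^0.44·exp(0.046·76-0.7668) = 1.353
  Cl⁻ term: 0.0175·96.2^0.57·exp(0.008·76+0.085·20.8) = 2.543
  r_corr = 1.353 + 2.543 = 3.896 μm/a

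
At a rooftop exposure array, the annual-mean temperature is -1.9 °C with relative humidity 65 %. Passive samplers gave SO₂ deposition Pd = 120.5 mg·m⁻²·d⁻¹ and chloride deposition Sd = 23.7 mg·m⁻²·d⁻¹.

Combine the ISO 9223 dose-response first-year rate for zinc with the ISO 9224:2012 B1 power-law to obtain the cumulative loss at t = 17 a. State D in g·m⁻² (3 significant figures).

zinc: T≤10 °C ⇒ hinge +0.038·(-1.9−10) = -0.4522
  Pd branch = 0.0129·Pd^0.44·e^(0.046·RH+f) = 1.344 μm/a
  Sd branch = 0.0175·Sd^0.57·e^(0.008·RH+0.085·T) = 0.1522 μm/a
  r_corr = 1.344 + 0.1522 = 1.496 μm/a
ISO 9224: D(t) = r_corr · t^b with b = 0.813 (zinc, B1)
  D(17) = 1.496 × 17^0.813 = 1.496 × 10.01 = 14.97 μm
  Mass loss = 14.97 μm × 7.14 g/cm³ = 106.9 g·m⁻²

D(17) = 107 g·m⁻²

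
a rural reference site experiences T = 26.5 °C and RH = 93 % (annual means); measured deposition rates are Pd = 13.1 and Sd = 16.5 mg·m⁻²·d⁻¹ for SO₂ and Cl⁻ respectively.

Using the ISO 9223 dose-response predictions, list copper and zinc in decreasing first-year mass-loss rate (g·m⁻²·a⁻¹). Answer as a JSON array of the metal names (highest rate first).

["copper", "zinc"]

copper: T>10 °C ⇒ hinge -0.080·(26.5−10) = -1.3200
  SO₂ term: 0.0053·13.1^0.26·exp(0.059·93-1.3200) = 0.6675
  Cl⁻ term: 0.01025·16.5^0.27·exp(0.036·93+0.049·26.5) = 2.277
  r_corr = 0.6675 + 2.277 = 2.945 μm/a
  mass loss = 2.945 μm/a × 8.96 g/cm³ = 26.38 g·m⁻²·a⁻¹
zinc: f(T) = -0.071·(T−10) [T>10 °C] = -1.1715
  SO₂ term: 0.0129·13.1^0.44·exp(0.046·93-1.1715) = 0.894
  Cl⁻ term: 0.0175·16.5^0.57·exp(0.008·93+0.085·26.5) = 1.731
  sum: 0.894 + 1.731 → r_corr = 2.625 μm/a
  mass loss = 2.625 μm/a × 7.14 g/cm³ = 18.74 g·m⁻²·a⁻¹
Ordering by g·m⁻²·a⁻¹: copper (26.4) > zinc (18.7)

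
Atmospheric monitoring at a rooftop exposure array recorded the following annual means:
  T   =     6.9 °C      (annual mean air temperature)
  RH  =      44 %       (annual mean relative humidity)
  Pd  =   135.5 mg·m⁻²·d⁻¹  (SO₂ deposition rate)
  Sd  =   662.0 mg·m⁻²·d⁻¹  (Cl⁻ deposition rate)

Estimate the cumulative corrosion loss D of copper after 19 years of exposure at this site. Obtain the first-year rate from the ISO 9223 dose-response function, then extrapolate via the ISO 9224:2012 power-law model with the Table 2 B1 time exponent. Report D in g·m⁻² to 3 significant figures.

copper: f(T) = +0.126·(T−10) [T≤10 °C] = -0.3906
  SO₂ term: 0.0053·135.5^0.26·exp(0.059·44-0.3906) = 0.1723
  Sd branch = 0.01025·Sd^0.27·e^(0.036·RH+0.049·T) = 0.4047 μm/a
  r_corr = 0.1723 + 0.4047 = 0.577 μm/a
Long-term exponent b (ISO 9224 Table 2, B1) = 0.667
  D(19) = 0.577 × 19^0.667 = 0.577 × 7.127 = 4.113 μm
  Mass loss = 4.113 μm × 8.96 g/cm³ = 36.85 g·m⁻²

D(19) = 36.8 g·m⁻²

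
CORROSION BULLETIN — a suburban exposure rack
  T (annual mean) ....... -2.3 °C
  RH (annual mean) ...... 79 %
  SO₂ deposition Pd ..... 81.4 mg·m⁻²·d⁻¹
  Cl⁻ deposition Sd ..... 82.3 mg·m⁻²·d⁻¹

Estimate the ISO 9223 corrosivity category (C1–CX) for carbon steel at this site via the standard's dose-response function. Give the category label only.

carbon steel: temperature factor f = +0.150·(-12.3) = -1.8450
  SO₂ term: 1.77·81.4^0.52·exp(0.02·79-1.8450) = 13.38
  Sd branch = 0.102·Sd^0.62·e^(0.033·RH+0.04·T) = 19.43 μm/a
  sum: 13.38 + 19.43 → r_corr = 32.81 μm/a
Category bounds: 25…50 μm/a bracket r_corr ⇒ C3

C3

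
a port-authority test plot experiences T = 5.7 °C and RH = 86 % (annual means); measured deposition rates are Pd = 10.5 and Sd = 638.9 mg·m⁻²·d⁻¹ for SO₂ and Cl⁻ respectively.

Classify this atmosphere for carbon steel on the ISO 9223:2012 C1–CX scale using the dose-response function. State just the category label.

C5

carbon steel: T≤10 °C ⇒ hinge +0.150·(5.7−10) = -0.6450
  sulphur-dioxide contribution → 17.61 μm/a
  chloride contribution → 120.1 μm/a
  total first-year rate 137.7 μm/a
138 μm/a falls in (80, 200] for carbon steel → category C5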